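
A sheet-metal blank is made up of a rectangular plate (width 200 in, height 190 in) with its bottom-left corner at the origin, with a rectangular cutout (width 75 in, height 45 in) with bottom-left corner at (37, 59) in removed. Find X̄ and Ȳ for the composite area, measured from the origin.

Part | A | x̄ᵢ | ȳᵢ | A·x̄ᵢ | A·ȳᵢ
plate | 38000.00 | 100.00 | 95.00 | 3800000.00 | 3610000.00
hole | -3375.00 | 74.50 | 81.50 | -251437.50 | -275062.50
Σ | 34625.00 |  |  | 3548562.50 | 3334937.50
X̄ = 3548562.50 / 34625.00 = 102.49 in
Ȳ = 3334937.50 / 34625.00 = 96.32 in

X̄ = 102.49 in, Ȳ = 96.32 in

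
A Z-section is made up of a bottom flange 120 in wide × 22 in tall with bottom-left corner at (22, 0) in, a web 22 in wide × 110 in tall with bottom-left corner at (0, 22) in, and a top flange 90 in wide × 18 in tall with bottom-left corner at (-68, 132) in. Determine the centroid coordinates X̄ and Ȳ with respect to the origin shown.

bottom flange: A = 120 × 22 = 2640.00, centroid at (82.00, 11.00).
web: A = 22 × 110 = 2420.00, centroid at (11.00, 77.00).
top flange: A = 90 × 18 = 1620.00, centroid at (-23.00, 141.00).
ΣA = 6680.00 in²
ΣAX̄ = (2640.00)(82.00) + (2420.00)(11.00) + (1620.00)(-23.00) = 205840.00 in³
ΣAȲ = (2640.00)(11.00) + (2420.00)(77.00) + (1620.00)(141.00) = 443800.00 in³
X̄ = 205840.00 / 6680.00 = 30.81 in
Ȳ = 443800.00 / 6680.00 = 66.44 in

X̄ = 30.81 in, Ȳ = 66.44 in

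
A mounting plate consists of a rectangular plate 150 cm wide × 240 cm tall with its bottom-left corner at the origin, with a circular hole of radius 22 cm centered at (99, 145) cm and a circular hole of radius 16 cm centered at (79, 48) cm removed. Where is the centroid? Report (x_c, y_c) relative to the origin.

x_c = 73.82 cm, y_c = 120.59 cm

plate: A = 150 × 240 = 36000.00, centroid at (75.00, 120.00).
hole 1: A = −π·22² = -1520.53, centroid at (99.00, 145.00).
hole 2: A = −π·16² = -804.25, centroid at (79.00, 48.00).
ΣA = 33675.22 cm², ΣAx_c = 2485931.88 cm³, ΣAy_c = 4060919.14 cm³.
x_c = 2485931.88/33675.22 = 73.82 cm; y_c = 4060919.14/33675.22 = 120.59 cm.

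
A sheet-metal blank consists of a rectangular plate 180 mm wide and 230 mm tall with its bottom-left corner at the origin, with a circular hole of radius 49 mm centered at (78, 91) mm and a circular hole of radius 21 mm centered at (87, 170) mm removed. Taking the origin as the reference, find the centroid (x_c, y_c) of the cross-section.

x_c = 92.92 mm, y_c = 118.23 mm

plate: A = 180 × 230 = 41400.00, centroid at (90.00, 115.00).
hole 1: A = −π·49² = -7542.96, centroid at (78.00, 91.00).
hole 2: A = −π·21² = -1385.44, centroid at (87.00, 170.00).
ΣA = 32471.59 mm²
ΣAx_c = (41400.00)(90.00) + (-7542.96)(78.00) + (-1385.44)(87.00) = 3017115.33 mm³
ΣAy_c = (41400.00)(115.00) + (-7542.96)(91.00) + (-1385.44)(170.00) = 3839065.08 mm³
x_c = 3017115.33 / 32471.59 = 92.92 mm
y_c = 3839065.08 / 32471.59 = 118.23 mm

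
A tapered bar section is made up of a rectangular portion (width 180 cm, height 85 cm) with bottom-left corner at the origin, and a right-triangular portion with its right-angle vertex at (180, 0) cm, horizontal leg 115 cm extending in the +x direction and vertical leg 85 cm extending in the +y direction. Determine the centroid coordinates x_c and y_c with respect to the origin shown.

x_c = 121.07 cm, y_c = 39.07 cm

rectangular portion: A = 180 × 85 = 15300.00, centroid at (90.00, 42.50).
triangular portion: A = ½·115·85 = 4887.50, centroid at (218.33, 28.33).
ΣA = 20187.50 cm², ΣAx_c = 2444104.17 cm³, ΣAy_c = 788729.17 cm³.
x_c = 2444104.17/20187.50 = 121.07 cm; y_c = 788729.17/20187.50 = 39.07 cm.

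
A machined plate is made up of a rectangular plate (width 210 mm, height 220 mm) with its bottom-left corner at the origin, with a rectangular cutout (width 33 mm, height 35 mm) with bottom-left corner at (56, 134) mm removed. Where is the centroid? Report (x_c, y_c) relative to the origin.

Part | A | x̄ᵢ | ȳᵢ | A·x̄ᵢ | A·ȳᵢ
plate | 46200.00 | 105.00 | 110.00 | 4851000.00 | 5082000.00
hole | -1155.00 | 72.50 | 151.50 | -83737.50 | -174982.50
Σ | 45045.00 |  |  | 4767262.50 | 4907017.50
x_c = 4767262.50 / 45045.00 = 105.83 mm
y_c = 4907017.50 / 45045.00 = 108.94 mm

x_c = 105.83 mm, y_c = 108.94 mm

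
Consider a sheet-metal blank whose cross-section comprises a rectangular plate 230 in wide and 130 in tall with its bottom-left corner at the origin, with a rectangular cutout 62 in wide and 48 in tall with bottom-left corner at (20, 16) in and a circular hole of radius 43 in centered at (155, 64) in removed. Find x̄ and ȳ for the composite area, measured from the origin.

Part | A | x̄ᵢ | ȳᵢ | A·x̄ᵢ | A·ȳᵢ
plate | 29900.00 | 115.00 | 65.00 | 3438500.00 | 1943500.00
hole 1 | -2976.00 | 51.00 | 40.00 | -151776.00 | -119040.00
hole 2 | -5808.80 | 155.00 | 64.00 | -900364.75 | -371763.51
Σ | 21115.20 |  |  | 2386359.25 | 1452696.49
x̄ = 2386359.25 / 21115.20 = 113.02 in
ȳ = 1452696.49 / 21115.20 = 68.80 in

x̄ = 113.02 in, ȳ = 68.80 in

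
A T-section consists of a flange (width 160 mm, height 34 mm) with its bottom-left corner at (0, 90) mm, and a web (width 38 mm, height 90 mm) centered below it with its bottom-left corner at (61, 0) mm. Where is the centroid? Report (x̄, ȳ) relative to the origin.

Part | A | x̄ᵢ | ȳᵢ | A·x̄ᵢ | A·ȳᵢ
web | 3420.00 | 80.00 | 45.00 | 273600.00 | 153900.00
flange | 5440.00 | 80.00 | 107.00 | 435200.00 | 582080.00
Σ | 8860.00 |  |  | 708800.00 | 735980.00
x̄ = 708800.00 / 8860.00 = 80.00 mm
ȳ = 735980.00 / 8860.00 = 83.07 mm

x̄ = 80.00 mm, ȳ = 83.07 mm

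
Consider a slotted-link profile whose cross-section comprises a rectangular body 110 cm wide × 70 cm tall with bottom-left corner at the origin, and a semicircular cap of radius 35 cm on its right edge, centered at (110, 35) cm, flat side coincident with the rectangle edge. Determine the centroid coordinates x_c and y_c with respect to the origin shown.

Part | A | x̄ᵢ | ȳᵢ | A·x̄ᵢ | A·ȳᵢ
rectangular body | 7700.00 | 55.00 | 35.00 | 423500.00 | 269500.00
semicircular end | 1924.23 | 124.85 | 35.00 | 240248.14 | 67347.89
Σ | 9624.23 |  |  | 663748.14 | 336847.89
x_c = 663748.14 / 9624.23 = 68.97 cm
y_c = 336847.89 / 9624.23 = 35.00 cm

x_c = 68.97 cm, y_c = 35.00 cm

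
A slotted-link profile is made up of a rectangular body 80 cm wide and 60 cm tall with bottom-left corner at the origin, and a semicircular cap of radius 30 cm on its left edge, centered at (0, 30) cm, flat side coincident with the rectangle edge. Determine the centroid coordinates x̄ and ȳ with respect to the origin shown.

rectangular body: A = 80 × 60 = 4800.00, centroid at (40.00, 30.00).
semicircular end: A = ½π·30² = 1413.72, centroid at (-12.73, 30.00).
ΣA = 6213.72 cm²
ΣAx̄ = (4800.00)(40.00) + (1413.72)(-12.73) = 174000.00 cm³
ΣAȳ = (4800.00)(30.00) + (1413.72)(30.00) = 186411.50 cm³
x̄ = 174000.00 / 6213.72 = 28.00 cm
ȳ = 186411.50 / 6213.72 = 30.00 cm

x̄ = 28.00 cm, ȳ = 30.00 cm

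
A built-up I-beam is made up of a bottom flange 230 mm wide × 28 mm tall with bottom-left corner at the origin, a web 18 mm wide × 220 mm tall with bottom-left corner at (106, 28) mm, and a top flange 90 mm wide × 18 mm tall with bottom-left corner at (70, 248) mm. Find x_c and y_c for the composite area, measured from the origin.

Part | A | x̄ᵢ | ȳᵢ | A·x̄ᵢ | A·ȳᵢ
bottom flange | 6440.00 | 115.00 | 14.00 | 740600.00 | 90160.00
web | 3960.00 | 115.00 | 138.00 | 455400.00 | 546480.00
top flange | 1620.00 | 115.00 | 257.00 | 186300.00 | 416340.00
Σ | 12020.00 |  |  | 1382300.00 | 1052980.00
x_c = 1382300.00 / 12020.00 = 115.00 mm
y_c = 1052980.00 / 12020.00 = 87.60 mm

x_c = 115.00 mm, y_c = 87.60 mm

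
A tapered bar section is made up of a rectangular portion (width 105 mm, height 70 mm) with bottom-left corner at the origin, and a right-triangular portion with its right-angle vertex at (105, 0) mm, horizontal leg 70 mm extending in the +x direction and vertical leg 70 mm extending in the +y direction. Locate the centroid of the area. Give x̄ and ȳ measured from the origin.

x̄ = 71.46 mm, ȳ = 32.08 mm

rectangular portion: A = 105 × 70 = 7350.00, centroid at (52.50, 35.00).
triangular portion: A = ½·70·70 = 2450.00, centroid at (128.33, 23.33).
ΣA = 9800.00 mm², ΣAx̄ = 700291.67 mm³, ΣAȳ = 314416.67 mm³.
x̄ = 700291.67/9800.00 = 71.46 mm; ȳ = 314416.67/9800.00 = 32.08 mm.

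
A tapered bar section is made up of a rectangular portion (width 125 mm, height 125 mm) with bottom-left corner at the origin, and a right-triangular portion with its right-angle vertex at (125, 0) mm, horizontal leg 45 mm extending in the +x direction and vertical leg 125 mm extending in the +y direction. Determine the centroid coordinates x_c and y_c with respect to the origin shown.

Part | A | x̄ᵢ | ȳᵢ | A·x̄ᵢ | A·ȳᵢ
rectangular portion | 15625.00 | 62.50 | 62.50 | 976562.50 | 976562.50
triangular portion | 2812.50 | 140.00 | 41.67 | 393750.00 | 117187.50
Σ | 18437.50 |  |  | 1370312.50 | 1093750.00
x_c = 1370312.50 / 18437.50 = 74.32 mm
y_c = 1093750.00 / 18437.50 = 59.32 mm

x_c = 74.32 mm, y_c = 59.32 mm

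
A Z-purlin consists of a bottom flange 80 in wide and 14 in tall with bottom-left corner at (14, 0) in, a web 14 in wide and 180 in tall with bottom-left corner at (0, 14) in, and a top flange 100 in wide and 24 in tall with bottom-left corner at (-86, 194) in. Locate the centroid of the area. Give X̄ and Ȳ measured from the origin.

X̄ = -1.37 in, Ȳ = 126.54 in

bottom flange: A = 80 × 14 = 1120.00, centroid at (54.00, 7.00).
web: A = 14 × 180 = 2520.00, centroid at (7.00, 104.00).
top flange: A = 100 × 24 = 2400.00, centroid at (-36.00, 206.00).
ΣA = 6040.00 in², ΣAX̄ = -8280.00 in³, ΣAȲ = 764320.00 in³.
X̄ = -8280.00/6040.00 = -1.37 in; Ȳ = 764320.00/6040.00 = 126.54 in.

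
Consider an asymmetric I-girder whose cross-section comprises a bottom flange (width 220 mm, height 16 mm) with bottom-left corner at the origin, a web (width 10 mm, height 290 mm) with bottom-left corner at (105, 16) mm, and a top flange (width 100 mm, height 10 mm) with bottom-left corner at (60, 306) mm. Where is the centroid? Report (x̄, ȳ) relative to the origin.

x̄ = 110.00 mm, ȳ = 108.63 mm

bottom flange: A = 220 × 16 = 3520.00, centroid at (110.00, 8.00).
web: A = 10 × 290 = 2900.00, centroid at (110.00, 161.00).
top flange: A = 100 × 10 = 1000.00, centroid at (110.00, 311.00).
ΣA = 7420.00 mm², ΣAx̄ = 816200.00 mm³, ΣAȳ = 806060.00 mm³.
x̄ = 816200.00/7420.00 = 110.00 mm; ȳ = 806060.00/7420.00 = 108.63 mm.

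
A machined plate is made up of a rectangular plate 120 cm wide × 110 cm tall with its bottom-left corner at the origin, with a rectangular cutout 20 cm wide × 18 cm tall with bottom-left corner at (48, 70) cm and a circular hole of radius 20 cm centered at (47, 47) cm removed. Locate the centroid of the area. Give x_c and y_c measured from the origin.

x_c = 61.47 cm, y_c = 55.12 cm

plate: A = 120 × 110 = 13200.00, centroid at (60.00, 55.00).
hole 1: A = −(20 × 18) = -360.00, centroid at (58.00, 79.00).
hole 2: A = −π·20² = -1256.64, centroid at (47.00, 47.00).
ΣA = 11583.36 cm²
ΣAx_c = (13200.00)(60.00) + (-360.00)(58.00) + (-1256.64)(47.00) = 712058.06 cm³
ΣAy_c = (13200.00)(55.00) + (-360.00)(79.00) + (-1256.64)(47.00) = 638498.06 cm³
x_c = 712058.06 / 11583.36 = 61.47 cm
y_c = 638498.06 / 11583.36 = 55.12 cm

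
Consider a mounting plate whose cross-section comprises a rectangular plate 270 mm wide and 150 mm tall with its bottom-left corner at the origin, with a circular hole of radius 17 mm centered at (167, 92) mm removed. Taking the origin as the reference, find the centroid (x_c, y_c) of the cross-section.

Part | A | x̄ᵢ | ȳᵢ | A·x̄ᵢ | A·ȳᵢ
plate | 40500.00 | 135.00 | 75.00 | 5467500.00 | 3037500.00
hole | -907.92 | 167.00 | 92.00 | -151622.69 | -83528.67
Σ | 39592.08 |  |  | 5315877.31 | 2953971.33
x_c = 5315877.31 / 39592.08 = 134.27 mm
y_c = 2953971.33 / 39592.08 = 74.61 mm

x_c = 134.27 mm, y_c = 74.61 mm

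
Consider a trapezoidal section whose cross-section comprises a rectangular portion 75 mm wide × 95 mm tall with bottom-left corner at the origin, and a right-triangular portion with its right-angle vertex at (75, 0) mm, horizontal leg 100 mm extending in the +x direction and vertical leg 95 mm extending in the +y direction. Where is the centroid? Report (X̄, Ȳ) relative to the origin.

rectangular portion: A = 75 × 95 = 7125.00, centroid at (37.50, 47.50).
triangular portion: A = ½·100·95 = 4750.00, centroid at (108.33, 31.67).
ΣA = 11875.00 mm², ΣAX̄ = 781770.83 mm³, ΣAȲ = 488854.17 mm³.
X̄ = 781770.83/11875.00 = 65.83 mm; Ȳ = 488854.17/11875.00 = 41.17 mm.

X̄ = 65.83 mm, Ȳ = 41.17 mm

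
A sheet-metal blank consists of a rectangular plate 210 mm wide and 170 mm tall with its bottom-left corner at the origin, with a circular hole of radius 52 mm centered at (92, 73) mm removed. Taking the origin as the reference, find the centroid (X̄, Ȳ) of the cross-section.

plate: A = 210 × 170 = 35700.00, centroid at (105.00, 85.00).
hole: A = −π·52² = -8494.87, centroid at (92.00, 73.00).
ΣA = 27205.13 mm²
ΣAX̄ = (35700.00)(105.00) + (-8494.87)(92.00) = 2966972.28 mm³
ΣAȲ = (35700.00)(85.00) + (-8494.87)(73.00) = 2414374.74 mm³
X̄ = 2966972.28 / 27205.13 = 109.06 mm
Ȳ = 2414374.74 / 27205.13 = 88.75 mm

X̄ = 109.06 mm, Ȳ = 88.75 mm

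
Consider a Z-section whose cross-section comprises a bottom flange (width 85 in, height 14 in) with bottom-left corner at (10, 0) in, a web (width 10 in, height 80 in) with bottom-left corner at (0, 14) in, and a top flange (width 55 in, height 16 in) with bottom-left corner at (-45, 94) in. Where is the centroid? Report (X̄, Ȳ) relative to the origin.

bottom flange: A = 85 × 14 = 1190.00, centroid at (52.50, 7.00).
web: A = 10 × 80 = 800.00, centroid at (5.00, 54.00).
top flange: A = 55 × 16 = 880.00, centroid at (-17.50, 102.00).
ΣA = 2870.00 in², ΣAX̄ = 51075.00 in³, ΣAȲ = 141290.00 in³.
X̄ = 51075.00/2870.00 = 17.80 in; Ȳ = 141290.00/2870.00 = 49.23 in.

X̄ = 17.80 in, Ȳ = 49.23 in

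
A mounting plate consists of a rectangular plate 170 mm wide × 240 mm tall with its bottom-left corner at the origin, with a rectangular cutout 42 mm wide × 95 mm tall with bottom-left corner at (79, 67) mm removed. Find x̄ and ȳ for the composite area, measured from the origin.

x̄ = 83.37 mm, ȳ = 120.60 mm

plate: A = 170 × 240 = 40800.00, centroid at (85.00, 120.00).
hole: A = −(42 × 95) = -3990.00, centroid at (100.00, 114.50).
ΣA = 36810.00 mm², ΣAx̄ = 3069000.00 mm³, ΣAȳ = 4439145.00 mm³.
x̄ = 3069000.00/36810.00 = 83.37 mm; ȳ = 4439145.00/36810.00 = 120.60 mm.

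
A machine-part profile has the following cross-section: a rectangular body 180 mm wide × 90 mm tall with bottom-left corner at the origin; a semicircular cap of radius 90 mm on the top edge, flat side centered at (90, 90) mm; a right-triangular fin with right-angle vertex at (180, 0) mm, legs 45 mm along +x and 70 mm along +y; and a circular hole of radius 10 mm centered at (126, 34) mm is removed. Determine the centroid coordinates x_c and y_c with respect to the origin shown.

x_c = 95.10 mm, y_c = 79.05 mm

Part | A | x̄ᵢ | ȳᵢ | A·x̄ᵢ | A·ȳᵢ
rectangular body | 16200.00 | 90.00 | 45.00 | 1458000.00 | 729000.00
semicircular top | 12723.45 | 90.00 | 128.20 | 1145110.52 | 1631110.52
triangular fin | 1575.00 | 195.00 | 23.33 | 307125.00 | 36750.00
hole | -314.16 | 126.00 | 34.00 | -39584.07 | -10681.42
Σ | 30184.29 |  |  | 2870651.45 | 2386179.11
x_c = 2870651.45 / 30184.29 = 95.10 mm
y_c = 2386179.11 / 30184.29 = 79.05 mm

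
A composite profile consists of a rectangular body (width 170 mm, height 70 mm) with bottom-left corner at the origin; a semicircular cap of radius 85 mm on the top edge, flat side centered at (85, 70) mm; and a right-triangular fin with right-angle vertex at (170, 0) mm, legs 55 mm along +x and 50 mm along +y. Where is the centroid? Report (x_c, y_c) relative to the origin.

rectangular body: A = 170 × 70 = 11900.00, centroid at (85.00, 35.00).
semicircular top: A = ½π·85² = 11349.00, centroid at (85.00, 106.08).
triangular fin: A = ½·55·50 = 1375.00, centroid at (188.33, 16.67).
ΣA = 24624.00 mm²
ΣAx_c = (11900.00)(85.00) + (11349.00)(85.00) + (1375.00)(188.33) = 2235123.63 mm³
ΣAy_c = (11900.00)(35.00) + (11349.00)(106.08) + (1375.00)(16.67) = 1643263.58 mm³
x_c = 2235123.63 / 24624.00 = 90.77 mm
y_c = 1643263.58 / 24624.00 = 66.73 mm

x_c = 90.77 mm, y_c = 66.73 mm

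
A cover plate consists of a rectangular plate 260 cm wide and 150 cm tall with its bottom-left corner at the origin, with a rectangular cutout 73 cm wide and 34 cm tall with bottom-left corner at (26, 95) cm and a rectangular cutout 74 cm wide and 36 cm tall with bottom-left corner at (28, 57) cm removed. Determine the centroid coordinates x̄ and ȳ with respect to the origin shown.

plate: A = 260 × 150 = 39000.00, centroid at (130.00, 75.00).
hole 1: A = −(73 × 34) = -2482.00, centroid at (62.50, 112.00).
hole 2: A = −(74 × 36) = -2664.00, centroid at (65.00, 75.00).
ΣA = 33854.00 cm²
ΣAx̄ = (39000.00)(130.00) + (-2482.00)(62.50) + (-2664.00)(65.00) = 4741715.00 cm³
ΣAȳ = (39000.00)(75.00) + (-2482.00)(112.00) + (-2664.00)(75.00) = 2447216.00 cm³
x̄ = 4741715.00 / 33854.00 = 140.06 cm
ȳ = 2447216.00 / 33854.00 = 72.29 cm

x̄ = 140.06 cm, ȳ = 72.29 cm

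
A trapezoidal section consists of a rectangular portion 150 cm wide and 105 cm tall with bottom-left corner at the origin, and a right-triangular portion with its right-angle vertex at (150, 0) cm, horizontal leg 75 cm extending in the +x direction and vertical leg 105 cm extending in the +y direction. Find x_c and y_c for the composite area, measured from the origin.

x_c = 95.00 cm, y_c = 49.00 cm

rectangular portion: A = 150 × 105 = 15750.00, centroid at (75.00, 52.50).
triangular portion: A = ½·75·105 = 3937.50, centroid at (175.00, 35.00).
ΣA = 19687.50 cm², ΣAx_c = 1870312.50 cm³, ΣAy_c = 964687.50 cm³.
x_c = 1870312.50/19687.50 = 95.00 cm; y_c = 964687.50/19687.50 = 49.00 cm.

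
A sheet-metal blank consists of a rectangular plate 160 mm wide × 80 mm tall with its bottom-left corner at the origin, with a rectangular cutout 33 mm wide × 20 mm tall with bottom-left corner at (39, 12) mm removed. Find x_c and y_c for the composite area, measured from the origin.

x_c = 81.33 mm, y_c = 40.98 mm

plate: A = 160 × 80 = 12800.00, centroid at (80.00, 40.00).
hole: A = −(33 × 20) = -660.00, centroid at (55.50, 22.00).
ΣA = 12140.00 mm², ΣAx_c = 987370.00 mm³, ΣAy_c = 497480.00 mm³.
x_c = 987370.00/12140.00 = 81.33 mm; y_c = 497480.00/12140.00 = 40.98 mm.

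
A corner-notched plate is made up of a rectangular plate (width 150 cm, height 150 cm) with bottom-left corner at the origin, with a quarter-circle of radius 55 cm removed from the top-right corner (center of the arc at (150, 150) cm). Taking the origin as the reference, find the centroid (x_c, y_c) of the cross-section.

plate: A = 150 × 150 = 22500.00, centroid at (75.00, 75.00).
removed quarter-circle: A = −¼π·55² = -2375.83, centroid at (126.66, 126.66).
ΣA = 20124.17 cm², ΣAx_c = 1386583.92 cm³, ΣAy_c = 1386583.92 cm³.
x_c = 1386583.92/20124.17 = 68.90 cm; y_c = 1386583.92/20124.17 = 68.90 cm.

x_c = 68.90 cm, y_c = 68.90 cm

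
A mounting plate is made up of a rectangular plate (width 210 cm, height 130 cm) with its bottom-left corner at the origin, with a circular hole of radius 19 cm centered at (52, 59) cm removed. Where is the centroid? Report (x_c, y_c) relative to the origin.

Part | A | x̄ᵢ | ȳᵢ | A·x̄ᵢ | A·ȳᵢ
plate | 27300.00 | 105.00 | 65.00 | 2866500.00 | 1774500.00
hole | -1134.11 | 52.00 | 59.00 | -58973.98 | -66912.78
Σ | 26165.89 |  |  | 2807526.02 | 1707587.22
x_c = 2807526.02 / 26165.89 = 107.30 cm
y_c = 1707587.22 / 26165.89 = 65.26 cm

x_c = 107.30 cm, y_c = 65.26 cm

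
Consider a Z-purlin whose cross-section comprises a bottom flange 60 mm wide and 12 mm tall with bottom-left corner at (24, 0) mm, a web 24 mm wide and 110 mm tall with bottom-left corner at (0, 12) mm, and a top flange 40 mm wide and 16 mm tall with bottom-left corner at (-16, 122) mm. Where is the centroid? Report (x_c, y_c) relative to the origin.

x_c = 18.28 mm, y_c = 66.10 mm

bottom flange: A = 60 × 12 = 720.00, centroid at (54.00, 6.00).
web: A = 24 × 110 = 2640.00, centroid at (12.00, 67.00).
top flange: A = 40 × 16 = 640.00, centroid at (4.00, 130.00).
ΣA = 4000.00 mm², ΣAx_c = 73120.00 mm³, ΣAy_c = 264400.00 mm³.
x_c = 73120.00/4000.00 = 18.28 mm; y_c = 264400.00/4000.00 = 66.10 mm.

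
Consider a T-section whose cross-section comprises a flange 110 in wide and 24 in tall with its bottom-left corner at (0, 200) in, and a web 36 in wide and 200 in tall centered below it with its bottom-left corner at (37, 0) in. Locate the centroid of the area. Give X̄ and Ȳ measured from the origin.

web: A = 36 × 200 = 7200.00, centroid at (55.00, 100.00).
flange: A = 110 × 24 = 2640.00, centroid at (55.00, 212.00).
ΣA = 9840.00 in²
ΣAX̄ = (7200.00)(55.00) + (2640.00)(55.00) = 541200.00 in³
ΣAȲ = (7200.00)(100.00) + (2640.00)(212.00) = 1279680.00 in³
X̄ = 541200.00 / 9840.00 = 55.00 in
Ȳ = 1279680.00 / 9840.00 = 130.05 in

X̄ = 55.00 in, Ȳ = 130.05 in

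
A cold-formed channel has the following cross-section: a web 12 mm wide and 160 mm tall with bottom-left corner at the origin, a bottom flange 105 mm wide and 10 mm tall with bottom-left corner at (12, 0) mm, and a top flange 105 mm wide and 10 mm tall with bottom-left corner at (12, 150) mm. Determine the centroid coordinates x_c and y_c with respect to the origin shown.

x_c = 36.56 mm, y_c = 80.00 mm

Part | A | x̄ᵢ | ȳᵢ | A·x̄ᵢ | A·ȳᵢ
web | 1920.00 | 6.00 | 80.00 | 11520.00 | 153600.00
bottom flange | 1050.00 | 64.50 | 5.00 | 67725.00 | 5250.00
top flange | 1050.00 | 64.50 | 155.00 | 67725.00 | 162750.00
Σ | 4020.00 |  |  | 146970.00 | 321600.00
x_c = 146970.00 / 4020.00 = 36.56 mm
y_c = 321600.00 / 4020.00 = 80.00 mm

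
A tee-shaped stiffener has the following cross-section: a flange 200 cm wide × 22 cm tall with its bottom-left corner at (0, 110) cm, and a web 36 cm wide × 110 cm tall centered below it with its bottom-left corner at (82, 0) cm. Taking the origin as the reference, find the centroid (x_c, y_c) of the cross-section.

web: A = 36 × 110 = 3960.00, centroid at (100.00, 55.00).
flange: A = 200 × 22 = 4400.00, centroid at (100.00, 121.00).
ΣA = 8360.00 cm², ΣAx_c = 836000.00 cm³, ΣAy_c = 750200.00 cm³.
x_c = 836000.00/8360.00 = 100.00 cm; y_c = 750200.00/8360.00 = 89.74 cm.

x_c = 100.00 cm, y_c = 89.74 cm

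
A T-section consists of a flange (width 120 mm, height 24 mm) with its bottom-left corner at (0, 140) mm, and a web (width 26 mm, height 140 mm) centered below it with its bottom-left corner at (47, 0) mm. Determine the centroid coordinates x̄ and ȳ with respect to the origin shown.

x̄ = 60.00 mm, ȳ = 106.22 mm

Part | A | x̄ᵢ | ȳᵢ | A·x̄ᵢ | A·ȳᵢ
web | 3640.00 | 60.00 | 70.00 | 218400.00 | 254800.00
flange | 2880.00 | 60.00 | 152.00 | 172800.00 | 437760.00
Σ | 6520.00 |  |  | 391200.00 | 692560.00
x̄ = 391200.00 / 6520.00 = 60.00 mm
ȳ = 692560.00 / 6520.00 = 106.22 mm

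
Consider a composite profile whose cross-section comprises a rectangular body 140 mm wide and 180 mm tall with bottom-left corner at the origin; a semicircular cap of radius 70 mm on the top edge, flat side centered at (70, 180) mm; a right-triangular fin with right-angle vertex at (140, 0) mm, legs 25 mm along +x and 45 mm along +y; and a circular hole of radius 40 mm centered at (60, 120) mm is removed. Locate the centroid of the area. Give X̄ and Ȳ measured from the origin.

X̄ = 73.32 mm, Ȳ = 115.62 mm

Part | A | x̄ᵢ | ȳᵢ | A·x̄ᵢ | A·ȳᵢ
rectangular body | 25200.00 | 70.00 | 90.00 | 1764000.00 | 2268000.00
semicircular top | 7696.90 | 70.00 | 209.71 | 538783.14 | 1614109.03
triangular fin | 562.50 | 148.33 | 15.00 | 83437.50 | 8437.50
hole | -5026.55 | 60.00 | 120.00 | -301592.89 | -603185.79
Σ | 28432.85 |  |  | 2084627.75 | 3287360.74
X̄ = 2084627.75 / 28432.85 = 73.32 mm
Ȳ = 3287360.74 / 28432.85 = 115.62 mm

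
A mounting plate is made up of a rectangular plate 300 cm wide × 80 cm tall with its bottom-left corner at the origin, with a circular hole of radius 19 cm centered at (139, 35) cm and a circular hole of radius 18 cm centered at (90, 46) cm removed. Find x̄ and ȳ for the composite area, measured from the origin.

x̄ = 153.37 cm, ȳ = 39.98 cm

plate: A = 300 × 80 = 24000.00, centroid at (150.00, 40.00).
hole 1: A = −π·19² = -1134.11, centroid at (139.00, 35.00).
hole 2: A = −π·18² = -1017.88, centroid at (90.00, 46.00).
ΣA = 21848.01 cm²
ΣAx̄ = (24000.00)(150.00) + (-1134.11)(139.00) + (-1017.88)(90.00) = 3350749.18 cm³
ΣAȳ = (24000.00)(40.00) + (-1134.11)(35.00) + (-1017.88)(46.00) = 873483.68 cm³
x̄ = 3350749.18 / 21848.01 = 153.37 cm
ȳ = 873483.68 / 21848.01 = 39.98 cm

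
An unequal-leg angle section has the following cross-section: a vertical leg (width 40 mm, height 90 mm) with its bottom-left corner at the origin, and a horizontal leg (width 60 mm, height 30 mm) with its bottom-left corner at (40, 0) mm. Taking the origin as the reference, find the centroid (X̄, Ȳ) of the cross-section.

vertical leg: A = 40 × 90 = 3600.00, centroid at (20.00, 45.00).
horizontal leg: A = 60 × 30 = 1800.00, centroid at (70.00, 15.00).
ΣA = 5400.00 mm²
ΣAX̄ = (3600.00)(20.00) + (1800.00)(70.00) = 198000.00 mm³
ΣAȲ = (3600.00)(45.00) + (1800.00)(15.00) = 189000.00 mm³
X̄ = 198000.00 / 5400.00 = 36.67 mm
Ȳ = 189000.00 / 5400.00 = 35.00 mm

X̄ = 36.67 mm, Ȳ = 35.00 mm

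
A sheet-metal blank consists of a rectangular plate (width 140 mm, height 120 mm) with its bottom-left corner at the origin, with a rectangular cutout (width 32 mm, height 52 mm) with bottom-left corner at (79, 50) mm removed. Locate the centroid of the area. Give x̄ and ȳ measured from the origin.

x̄ = 67.25 mm, ȳ = 58.24 mm

Part | A | x̄ᵢ | ȳᵢ | A·x̄ᵢ | A·ȳᵢ
plate | 16800.00 | 70.00 | 60.00 | 1176000.00 | 1008000.00
hole | -1664.00 | 95.00 | 76.00 | -158080.00 | -126464.00
Σ | 15136.00 |  |  | 1017920.00 | 881536.00
x̄ = 1017920.00 / 15136.00 = 67.25 mm
ȳ = 881536.00 / 15136.00 = 58.24 mm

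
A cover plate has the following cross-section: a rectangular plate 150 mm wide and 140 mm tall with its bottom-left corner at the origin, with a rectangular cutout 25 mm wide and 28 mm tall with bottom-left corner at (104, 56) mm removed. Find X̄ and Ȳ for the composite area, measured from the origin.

X̄ = 73.57 mm, Ȳ = 70.00 mm

plate: A = 150 × 140 = 21000.00, centroid at (75.00, 70.00).
hole: A = −(25 × 28) = -700.00, centroid at (116.50, 70.00).
ΣA = 20300.00 mm²
ΣAX̄ = (21000.00)(75.00) + (-700.00)(116.50) = 1493450.00 mm³
ΣAȲ = (21000.00)(70.00) + (-700.00)(70.00) = 1421000.00 mm³
X̄ = 1493450.00 / 20300.00 = 73.57 mm
Ȳ = 1421000.00 / 20300.00 = 70.00 mm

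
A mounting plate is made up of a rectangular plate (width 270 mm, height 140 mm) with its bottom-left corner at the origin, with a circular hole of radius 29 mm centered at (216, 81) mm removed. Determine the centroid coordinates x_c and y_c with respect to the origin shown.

x_c = 128.91 mm, y_c = 69.17 mm

plate: A = 270 × 140 = 37800.00, centroid at (135.00, 70.00).
hole: A = −π·29² = -2642.08, centroid at (216.00, 81.00).
ΣA = 35157.92 mm²
ΣAx_c = (37800.00)(135.00) + (-2642.08)(216.00) = 4532310.84 mm³
ΣAy_c = (37800.00)(70.00) + (-2642.08)(81.00) = 2431991.57 mm³
x_c = 4532310.84 / 35157.92 = 128.91 mm
y_c = 2431991.57 / 35157.92 = 69.17 mm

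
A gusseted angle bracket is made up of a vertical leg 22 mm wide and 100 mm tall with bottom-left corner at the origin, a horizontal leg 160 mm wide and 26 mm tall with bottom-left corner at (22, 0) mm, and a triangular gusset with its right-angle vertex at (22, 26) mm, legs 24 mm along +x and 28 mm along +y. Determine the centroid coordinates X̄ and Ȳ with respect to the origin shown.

vertical leg: A = 22 × 100 = 2200.00, centroid at (11.00, 50.00).
horizontal leg: A = 160 × 26 = 4160.00, centroid at (102.00, 13.00).
gusset: A = ½·24·28 = 336.00, centroid at (30.00, 35.33).
ΣA = 6696.00 mm², ΣAX̄ = 458600.00 mm³, ΣAȲ = 175952.00 mm³.
X̄ = 458600.00/6696.00 = 68.49 mm; Ȳ = 175952.00/6696.00 = 26.28 mm.

X̄ = 68.49 mm, Ȳ = 26.28 mm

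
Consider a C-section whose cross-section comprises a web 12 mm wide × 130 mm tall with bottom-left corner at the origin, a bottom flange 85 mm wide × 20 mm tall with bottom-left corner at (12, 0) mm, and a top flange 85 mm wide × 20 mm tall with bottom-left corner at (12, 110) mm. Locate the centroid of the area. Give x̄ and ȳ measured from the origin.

x̄ = 39.25 mm, ȳ = 65.00 mm

web: A = 12 × 130 = 1560.00, centroid at (6.00, 65.00).
bottom flange: A = 85 × 20 = 1700.00, centroid at (54.50, 10.00).
top flange: A = 85 × 20 = 1700.00, centroid at (54.50, 120.00).
ΣA = 4960.00 mm²
ΣAx̄ = (1560.00)(6.00) + (1700.00)(54.50) + (1700.00)(54.50) = 194660.00 mm³
ΣAȳ = (1560.00)(65.00) + (1700.00)(10.00) + (1700.00)(120.00) = 322400.00 mm³
x̄ = 194660.00 / 4960.00 = 39.25 mm
ȳ = 322400.00 / 4960.00 = 65.00 mm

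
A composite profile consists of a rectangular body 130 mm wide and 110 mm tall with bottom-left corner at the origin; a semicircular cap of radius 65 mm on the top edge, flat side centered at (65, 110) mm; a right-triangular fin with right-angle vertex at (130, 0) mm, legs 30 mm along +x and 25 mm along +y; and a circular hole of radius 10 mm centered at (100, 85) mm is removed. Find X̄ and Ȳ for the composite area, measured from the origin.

X̄ = 65.82 mm, Ȳ = 79.82 mm

Part | A | x̄ᵢ | ȳᵢ | A·x̄ᵢ | A·ȳᵢ
rectangular body | 14300.00 | 65.00 | 55.00 | 929500.00 | 786500.00
semicircular top | 6636.61 | 65.00 | 137.59 | 431379.94 | 913110.93
triangular fin | 375.00 | 140.00 | 8.33 | 52500.00 | 3125.00
hole | -314.16 | 100.00 | 85.00 | -31415.93 | -26703.54
Σ | 20997.46 |  |  | 1381964.01 | 1676032.39
X̄ = 1381964.01 / 20997.46 = 65.82 mm
Ȳ = 1676032.39 / 20997.46 = 79.82 mm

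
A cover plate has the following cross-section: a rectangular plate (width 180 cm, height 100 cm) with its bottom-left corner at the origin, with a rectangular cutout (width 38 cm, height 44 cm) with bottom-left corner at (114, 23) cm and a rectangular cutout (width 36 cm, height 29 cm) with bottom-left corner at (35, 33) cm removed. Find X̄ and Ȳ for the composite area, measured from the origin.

plate: A = 180 × 100 = 18000.00, centroid at (90.00, 50.00).
hole 1: A = −(38 × 44) = -1672.00, centroid at (133.00, 45.00).
hole 2: A = −(36 × 29) = -1044.00, centroid at (53.00, 47.50).
ΣA = 15284.00 cm², ΣAX̄ = 1342292.00 cm³, ΣAȲ = 775170.00 cm³.
X̄ = 1342292.00/15284.00 = 87.82 cm; Ȳ = 775170.00/15284.00 = 50.72 cm.

X̄ = 87.82 cm, Ȳ = 50.72 cm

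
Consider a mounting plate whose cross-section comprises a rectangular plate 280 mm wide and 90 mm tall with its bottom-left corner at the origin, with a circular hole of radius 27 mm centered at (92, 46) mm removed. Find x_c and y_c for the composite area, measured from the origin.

x_c = 144.80 mm, y_c = 44.90 mm

plate: A = 280 × 90 = 25200.00, centroid at (140.00, 45.00).
hole: A = −π·27² = -2290.22, centroid at (92.00, 46.00).
ΣA = 22909.78 mm²
ΣAx_c = (25200.00)(140.00) + (-2290.22)(92.00) = 3317299.66 mm³
ΣAy_c = (25200.00)(45.00) + (-2290.22)(46.00) = 1028649.83 mm³
x_c = 3317299.66 / 22909.78 = 144.80 mm
y_c = 1028649.83 / 22909.78 = 44.90 mm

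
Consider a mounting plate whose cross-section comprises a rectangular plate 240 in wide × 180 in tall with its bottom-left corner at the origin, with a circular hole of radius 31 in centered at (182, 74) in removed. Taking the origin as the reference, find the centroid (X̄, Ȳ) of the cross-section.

plate: A = 240 × 180 = 43200.00, centroid at (120.00, 90.00).
hole: A = −π·31² = -3019.07, centroid at (182.00, 74.00).
ΣA = 40180.93 in²
ΣAX̄ = (43200.00)(120.00) + (-3019.07)(182.00) = 4634529.16 in³
ΣAȲ = (43200.00)(90.00) + (-3019.07)(74.00) = 3664588.78 in³
X̄ = 4634529.16 / 40180.93 = 115.34 in
Ȳ = 3664588.78 / 40180.93 = 91.20 in

X̄ = 115.34 in, Ȳ = 91.20 in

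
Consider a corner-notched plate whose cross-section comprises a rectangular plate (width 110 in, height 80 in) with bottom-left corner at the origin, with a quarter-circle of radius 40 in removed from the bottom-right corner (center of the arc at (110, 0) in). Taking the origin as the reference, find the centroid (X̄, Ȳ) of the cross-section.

X̄ = 48.67 in, Ȳ = 43.84 in

plate: A = 110 × 80 = 8800.00, centroid at (55.00, 40.00).
removed quarter-circle: A = −¼π·40² = -1256.64, centroid at (93.02, 16.98).
ΣA = 7543.36 in²
ΣAX̄ = (8800.00)(55.00) + (-1256.64)(93.02) = 367103.26 in³
ΣAȲ = (8800.00)(40.00) + (-1256.64)(16.98) = 330666.67 in³
X̄ = 367103.26 / 7543.36 = 48.67 in
Ȳ = 330666.67 / 7543.36 = 43.84 in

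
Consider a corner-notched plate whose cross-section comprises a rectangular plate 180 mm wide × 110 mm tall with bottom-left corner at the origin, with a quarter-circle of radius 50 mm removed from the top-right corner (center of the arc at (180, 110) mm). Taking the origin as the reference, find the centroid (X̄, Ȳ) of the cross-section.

X̄ = 82.43 mm, Ȳ = 51.28 mm

plate: A = 180 × 110 = 19800.00, centroid at (90.00, 55.00).
removed quarter-circle: A = −¼π·50² = -1963.50, centroid at (158.78, 88.78).
ΣA = 17836.50 mm²
ΣAX̄ = (19800.00)(90.00) + (-1963.50)(158.78) = 1470237.49 mm³
ΣAȲ = (19800.00)(55.00) + (-1963.50)(88.78) = 914682.17 mm³
X̄ = 1470237.49 / 17836.50 = 82.43 mm
Ȳ = 914682.17 / 17836.50 = 51.28 mm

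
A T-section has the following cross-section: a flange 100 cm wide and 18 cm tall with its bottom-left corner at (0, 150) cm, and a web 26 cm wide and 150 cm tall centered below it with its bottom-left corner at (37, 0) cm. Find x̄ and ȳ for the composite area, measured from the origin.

x̄ = 50.00 cm, ȳ = 101.53 cm

web: A = 26 × 150 = 3900.00, centroid at (50.00, 75.00).
flange: A = 100 × 18 = 1800.00, centroid at (50.00, 159.00).
ΣA = 5700.00 cm², ΣAx̄ = 285000.00 cm³, ΣAȳ = 578700.00 cm³.
x̄ = 285000.00/5700.00 = 50.00 cm; ȳ = 578700.00/5700.00 = 101.53 cm.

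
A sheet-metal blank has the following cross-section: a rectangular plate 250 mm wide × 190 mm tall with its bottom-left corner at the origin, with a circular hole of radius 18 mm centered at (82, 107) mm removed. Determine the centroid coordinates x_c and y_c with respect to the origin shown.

plate: A = 250 × 190 = 47500.00, centroid at (125.00, 95.00).
hole: A = −π·18² = -1017.88, centroid at (82.00, 107.00).
ΣA = 46482.12 mm², ΣAx_c = 5854034.17 mm³, ΣAy_c = 4403587.27 mm³.
x_c = 5854034.17/46482.12 = 125.94 mm; y_c = 4403587.27/46482.12 = 94.74 mm.

x_c = 125.94 mm, y_c = 94.74 mm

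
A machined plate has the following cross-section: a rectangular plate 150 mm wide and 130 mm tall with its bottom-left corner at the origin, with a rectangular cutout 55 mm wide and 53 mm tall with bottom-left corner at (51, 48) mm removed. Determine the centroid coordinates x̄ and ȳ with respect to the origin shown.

plate: A = 150 × 130 = 19500.00, centroid at (75.00, 65.00).
hole: A = −(55 × 53) = -2915.00, centroid at (78.50, 74.50).
ΣA = 16585.00 mm²
ΣAx̄ = (19500.00)(75.00) + (-2915.00)(78.50) = 1233672.50 mm³
ΣAȳ = (19500.00)(65.00) + (-2915.00)(74.50) = 1050332.50 mm³
x̄ = 1233672.50 / 16585.00 = 74.38 mm
ȳ = 1050332.50 / 16585.00 = 63.33 mm

x̄ = 74.38 mm, ȳ = 63.33 mm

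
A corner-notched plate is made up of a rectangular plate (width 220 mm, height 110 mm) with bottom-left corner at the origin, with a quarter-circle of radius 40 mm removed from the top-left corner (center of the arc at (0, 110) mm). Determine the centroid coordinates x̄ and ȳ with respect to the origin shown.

Part | A | x̄ᵢ | ȳᵢ | A·x̄ᵢ | A·ȳᵢ
plate | 24200.00 | 110.00 | 55.00 | 2662000.00 | 1331000.00
removed quarter-circle | -1256.64 | 16.98 | 93.02 | -21333.33 | -116896.74
Σ | 22943.36 |  |  | 2640666.67 | 1214103.26
x̄ = 2640666.67 / 22943.36 = 115.10 mm
ȳ = 1214103.26 / 22943.36 = 52.92 mm

x̄ = 115.10 mm, ȳ = 52.92 mm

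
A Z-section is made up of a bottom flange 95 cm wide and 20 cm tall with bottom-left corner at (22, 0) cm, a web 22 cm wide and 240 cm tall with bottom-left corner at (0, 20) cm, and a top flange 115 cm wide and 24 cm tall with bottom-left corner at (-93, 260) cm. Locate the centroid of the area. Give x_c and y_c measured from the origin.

Part | A | x̄ᵢ | ȳᵢ | A·x̄ᵢ | A·ȳᵢ
bottom flange | 1900.00 | 69.50 | 10.00 | 132050.00 | 19000.00
web | 5280.00 | 11.00 | 140.00 | 58080.00 | 739200.00
top flange | 2760.00 | -35.50 | 272.00 | -97980.00 | 750720.00
Σ | 9940.00 |  |  | 92150.00 | 1508920.00
x_c = 92150.00 / 9940.00 = 9.27 cm
y_c = 1508920.00 / 9940.00 = 151.80 cm

x_c = 9.27 cm, y_c = 151.80 cm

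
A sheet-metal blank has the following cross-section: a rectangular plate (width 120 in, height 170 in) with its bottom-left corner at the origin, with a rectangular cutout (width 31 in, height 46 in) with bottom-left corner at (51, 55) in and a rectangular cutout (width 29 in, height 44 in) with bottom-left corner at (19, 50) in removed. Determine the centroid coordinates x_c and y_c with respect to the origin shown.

x_c = 61.39 in, y_c = 86.50 in

plate: A = 120 × 170 = 20400.00, centroid at (60.00, 85.00).
hole 1: A = −(31 × 46) = -1426.00, centroid at (66.50, 78.00).
hole 2: A = −(29 × 44) = -1276.00, centroid at (33.50, 72.00).
ΣA = 17698.00 in², ΣAx_c = 1086425.00 in³, ΣAy_c = 1530900.00 in³.
x_c = 1086425.00/17698.00 = 61.39 in; y_c = 1530900.00/17698.00 = 86.50 in.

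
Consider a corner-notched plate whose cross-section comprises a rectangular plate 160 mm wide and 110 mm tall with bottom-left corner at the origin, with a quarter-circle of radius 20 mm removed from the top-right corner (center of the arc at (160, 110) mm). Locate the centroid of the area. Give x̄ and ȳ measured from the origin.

plate: A = 160 × 110 = 17600.00, centroid at (80.00, 55.00).
removed quarter-circle: A = −¼π·20² = -314.16, centroid at (151.51, 101.51).
ΣA = 17285.84 mm², ΣAx̄ = 1360401.18 mm³, ΣAȳ = 936109.15 mm³.
x̄ = 1360401.18/17285.84 = 78.70 mm; ȳ = 936109.15/17285.84 = 54.15 mm.

x̄ = 78.70 mm, ȳ = 54.15 mm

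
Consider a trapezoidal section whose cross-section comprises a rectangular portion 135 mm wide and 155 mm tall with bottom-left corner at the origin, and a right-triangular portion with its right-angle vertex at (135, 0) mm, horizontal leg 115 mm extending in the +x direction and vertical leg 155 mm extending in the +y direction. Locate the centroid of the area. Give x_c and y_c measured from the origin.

Part | A | x̄ᵢ | ȳᵢ | A·x̄ᵢ | A·ȳᵢ
rectangular portion | 20925.00 | 67.50 | 77.50 | 1412437.50 | 1621687.50
triangular portion | 8912.50 | 173.33 | 51.67 | 1544833.33 | 460479.17
Σ | 29837.50 |  |  | 2957270.83 | 2082166.67
x_c = 2957270.83 / 29837.50 = 99.11 mm
y_c = 2082166.67 / 29837.50 = 69.78 mm

x_c = 99.11 mm, y_c = 69.78 mm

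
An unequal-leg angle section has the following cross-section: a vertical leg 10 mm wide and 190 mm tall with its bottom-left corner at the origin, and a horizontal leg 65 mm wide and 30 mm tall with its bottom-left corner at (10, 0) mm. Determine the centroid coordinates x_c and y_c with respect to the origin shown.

vertical leg: A = 10 × 190 = 1900.00, centroid at (5.00, 95.00).
horizontal leg: A = 65 × 30 = 1950.00, centroid at (42.50, 15.00).
ΣA = 3850.00 mm²
ΣAx_c = (1900.00)(5.00) + (1950.00)(42.50) = 92375.00 mm³
ΣAy_c = (1900.00)(95.00) + (1950.00)(15.00) = 209750.00 mm³
x_c = 92375.00 / 3850.00 = 23.99 mm
y_c = 209750.00 / 3850.00 = 54.48 mm

x_c = 23.99 mm, y_c = 54.48 mm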